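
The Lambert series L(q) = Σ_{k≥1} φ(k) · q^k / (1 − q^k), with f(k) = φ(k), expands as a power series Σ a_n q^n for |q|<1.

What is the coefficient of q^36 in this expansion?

q^36  k|36↦φ(k): 1:1 2:1 3:2 4:2 6:2 9:6 12:4 18:6 36:12  a_36=36

a_36 = 36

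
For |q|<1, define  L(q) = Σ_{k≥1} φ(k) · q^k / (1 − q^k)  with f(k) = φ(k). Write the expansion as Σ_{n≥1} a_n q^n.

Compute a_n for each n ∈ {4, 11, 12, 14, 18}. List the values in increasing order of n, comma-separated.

d|4:{1,2,4}  Σφ=1+1+2=4
[q^11] φ(11)=10,φ(1)=1 ⇒ 11
[q^12] φ(12)=4,φ(6)=2,φ(4)=2,φ(3)=2,φ(2)=1,φ(1)=1 ⇒ 12
n=14: 1·14 2·7 7·2 14·1  φ→[1+1+6+6]=14
q^18  k|18↦φ(k): 18:6 9:6 6:2 3:2 2:1 1:1  a_18=18

4, 11, 12, 14, 18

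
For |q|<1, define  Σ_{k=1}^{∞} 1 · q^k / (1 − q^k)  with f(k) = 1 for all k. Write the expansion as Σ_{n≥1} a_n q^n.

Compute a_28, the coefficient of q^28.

a_28 = 6

q^28  k|28↦f(k): 28:1 14:1 7:1 4:1 2:1 1:1  a_28=6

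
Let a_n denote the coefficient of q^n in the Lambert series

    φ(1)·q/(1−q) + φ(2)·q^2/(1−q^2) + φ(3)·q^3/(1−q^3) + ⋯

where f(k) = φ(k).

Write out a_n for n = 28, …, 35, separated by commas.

d|28:{28,14,7,4,2,1}  Σφ=12+6+6+2+1+1=28
[q^29] φ(29)=28,φ(1)=1 ⇒ 29
d|30:{1,2,3,5,6,10,15,30}  Σφ=1+1+2+4+2+4+8+8=30
n=31: 1·31 31·1  φ→[1+30]=31
n=32: 32·1 16·2 8·4 4·8 2·16 1·32  φ→[16+8+4+2+1+1]=32
d|33:{1,3,11,33}  Σφ=1+2+10+20=33
q^34  k|34↦φ(k): 1:1 2:1 17:16 34:16  a_34=34
[q^35] φ(1)=1,φ(5)=4,φ(7)=6,φ(35)=24 ⇒ 35

28, 29, 30, 31, 32, 33, 34, 35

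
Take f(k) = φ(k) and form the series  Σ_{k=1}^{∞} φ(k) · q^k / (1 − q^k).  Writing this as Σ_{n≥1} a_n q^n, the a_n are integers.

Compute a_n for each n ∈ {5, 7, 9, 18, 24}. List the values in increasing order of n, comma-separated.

n=5: 1·5 5·1  φ→[1+4]=5
q^7  k|7↦φ(k): 1:1 7:6  a_7=7
d|9:{9,3,1}  Σφ=6+2+1=9
n=18: 1·18 2·9 3·6 6·3 9·2 18·1  φ→[1+1+2+2+6+6]=18
d|24:{1,2,3,4,6,8,12,24}  Σφ=1+1+2+2+2+4+4+8=24

5, 7, 9, 18, 24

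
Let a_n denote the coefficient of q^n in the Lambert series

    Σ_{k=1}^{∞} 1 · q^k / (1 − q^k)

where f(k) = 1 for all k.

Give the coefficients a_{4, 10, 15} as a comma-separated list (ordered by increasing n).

[q^4] f(4)=1,f(2)=1,f(1)=1 ⇒ 3
d|10:{1,2,5,10}  Σf=1+1+1+1=4
n=15: 1·15 3·5 5·3 15·1  f→[1+1+1+1]=4

3, 4, 4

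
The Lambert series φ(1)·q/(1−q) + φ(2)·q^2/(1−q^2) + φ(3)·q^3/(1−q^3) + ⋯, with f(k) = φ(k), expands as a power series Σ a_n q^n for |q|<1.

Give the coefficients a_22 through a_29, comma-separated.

q^22  k|22↦φ(k): 22:10 11:10 2:1 1:1  a_22=22
q^23  k|23↦φ(k): 23:22 1:1  a_23=23
q^24  k|24↦φ(k): 1:1 2:1 3:2 4:2 6:2 8:4 12:4 24:8  a_24=24
q^25  k|25↦φ(k): 1:1 5:4 25:20  a_25=25
d|26:{1,2,13,26}  Σφ=1+1+12+12=26
q^27  k|27↦φ(k): 27:18 9:6 3:2 1:1  a_27=27
q^28  k|28↦φ(k): 28:12 14:6 7:6 4:2 2:1 1:1  a_28=28
q^29  k|29↦φ(k): 29:28 1:1  a_29=29

22, 23, 24, 25, 26, 27, 28, 29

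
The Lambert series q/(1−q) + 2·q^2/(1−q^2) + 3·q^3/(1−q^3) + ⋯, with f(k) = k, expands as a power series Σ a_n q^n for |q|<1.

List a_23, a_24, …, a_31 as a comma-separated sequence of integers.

24, 60, 31, 42, 40, 56, 30, 72, 32

[q^23] f(23)=23,f(1)=1 ⇒ 24
d|24:{24,12,8,6,4,3,2,1}  Σf=24+12+8+6+4+3+2+1=60
q^25  k|25↦f(k): 1:1 5:5 25:25  a_25=31
[q^26] f(26)=26,f(13)=13,f(2)=2,f(1)=1 ⇒ 42
[q^27] f(27)=27,f(9)=9,f(3)=3,f(1)=1 ⇒ 40
q^28  k|28↦f(k): 1:1 2:2 4:4 7:7 14:14 28:28  a_28=56
[q^29] f(1)=1,f(29)=29 ⇒ 30
d|30:{30,15,10,6,5,3,2,1}  Σf=30+15+10+6+5+3+2+1=72
n=31: 1·31 31·1  f→[1+31]=32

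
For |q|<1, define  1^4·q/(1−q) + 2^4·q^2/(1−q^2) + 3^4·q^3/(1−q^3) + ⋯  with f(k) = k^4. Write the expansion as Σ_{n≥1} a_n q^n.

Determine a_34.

n=34: 34·1 17·2 2·17 1·34  f→[1336336+83521+16+1]=1419874

a_34 = 1419874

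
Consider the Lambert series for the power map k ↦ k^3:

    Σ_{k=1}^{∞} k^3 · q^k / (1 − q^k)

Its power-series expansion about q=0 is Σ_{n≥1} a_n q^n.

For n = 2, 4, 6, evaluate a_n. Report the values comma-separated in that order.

9, 73, 252

[q^2] f(2)=8,f(1)=1 ⇒ 9
[q^4] f(1)=1,f(2)=8,f(4)=64 ⇒ 73
q^6  k|6↦f(k): 1:1 2:8 3:27 6:216  a_6=252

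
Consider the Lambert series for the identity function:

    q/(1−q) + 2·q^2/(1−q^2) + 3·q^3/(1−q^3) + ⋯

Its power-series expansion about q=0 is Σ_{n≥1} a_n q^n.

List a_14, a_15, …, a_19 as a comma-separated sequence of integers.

24, 24, 31, 18, 39, 20

q^14  k|14↦f(k): 14:14 7:7 2:2 1:1  a_14=24
n=15: 15·1 5·3 3·5 1·15  f→[15+5+3+1]=24
d|16:{16,8,4,2,1}  Σf=16+8+4+2+1=31
[q^17] f(1)=1,f(17)=17 ⇒ 18
d|18:{1,2,3,6,9,18}  Σf=1+2+3+6+9+18=39
d|19:{1,19}  Σf=1+19=20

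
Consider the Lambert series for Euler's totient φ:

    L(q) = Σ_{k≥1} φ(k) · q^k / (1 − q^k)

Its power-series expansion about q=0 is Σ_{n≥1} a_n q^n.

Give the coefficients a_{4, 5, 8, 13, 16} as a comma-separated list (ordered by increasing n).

n=4: 4·1 2·2 1·4  φ→[2+1+1]=4
q^5  k|5↦φ(k): 5:4 1:1  a_5=5
[q^8] φ(8)=4,φ(4)=2,φ(2)=1,φ(1)=1 ⇒ 8
[q^13] φ(1)=1,φ(13)=12 ⇒ 13
[q^16] φ(16)=8,φ(8)=4,φ(4)=2,φ(2)=1,φ(1)=1 ⇒ 16

4, 5, 8, 13, 16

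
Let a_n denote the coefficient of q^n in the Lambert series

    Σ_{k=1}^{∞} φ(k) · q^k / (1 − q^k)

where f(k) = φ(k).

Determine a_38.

d|38:{1,2,19,38}  Σφ=1+1+18+18=38

a_38 = 38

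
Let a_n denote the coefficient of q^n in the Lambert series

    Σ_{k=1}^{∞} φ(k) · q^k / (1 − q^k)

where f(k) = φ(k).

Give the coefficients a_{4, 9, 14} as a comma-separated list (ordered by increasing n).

d|4:{4,2,1}  Σφ=2+1+1=4
n=9: 9·1 3·3 1·9  φ→[6+2+1]=9
q^14  k|14↦φ(k): 14:6 7:6 2:1 1:1  a_14=14

4, 9, 14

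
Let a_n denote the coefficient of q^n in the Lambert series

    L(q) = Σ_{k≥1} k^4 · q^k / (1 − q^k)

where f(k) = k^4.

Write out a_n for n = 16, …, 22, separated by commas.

69905, 83522, 112931, 130322, 170898, 196964, 248914

d|16:{1,2,4,8,16}  Σf=1+16+256+4096+65536=69905
[q^17] f(1)=1,f(17)=83521 ⇒ 83522
n=18: 1·18 2·9 3·6 6·3 9·2 18·1  f→[1+16+81+1296+6561+104976]=112931
n=19: 19·1 1·19  f→[130321+1]=130322
q^20  k|20↦f(k): 1:1 2:16 4:256 5:625 10:10000 20:160000  a_20=170898
n=21: 1·21 3·7 7·3 21·1  f→[1+81+2401+194481]=196964
q^22  k|22↦f(k): 22:234256 11:14641 2:16 1:1  a_22=248914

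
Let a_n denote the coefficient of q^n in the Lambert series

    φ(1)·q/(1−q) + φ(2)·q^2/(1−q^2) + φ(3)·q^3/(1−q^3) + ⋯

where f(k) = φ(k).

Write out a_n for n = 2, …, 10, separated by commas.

q^2  k|2↦φ(k): 1:1 2:1  a_2=2
q^3  k|3↦φ(k): 3:2 1:1  a_3=3
d|4:{1,2,4}  Σφ=1+1+2=4
q^5  k|5↦φ(k): 1:1 5:4  a_5=5
[q^6] φ(1)=1,φ(2)=1,φ(3)=2,φ(6)=2 ⇒ 6
n=7: 7·1 1·7  φ→[6+1]=7
n=8: 8·1 4·2 2·4 1·8  φ→[4+2+1+1]=8
n=9: 1·9 3·3 9·1  φ→[1+2+6]=9
[q^10] φ(10)=4,φ(5)=4,φ(2)=1,φ(1)=1 ⇒ 10

2, 3, 4, 5, 6, 7, 8, 9, 10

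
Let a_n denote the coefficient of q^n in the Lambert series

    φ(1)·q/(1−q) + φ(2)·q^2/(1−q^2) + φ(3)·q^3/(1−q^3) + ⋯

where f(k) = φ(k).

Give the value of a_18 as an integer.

[q^18] φ(18)=6,φ(9)=6,φ(6)=2,φ(3)=2,φ(2)=1,φ(1)=1 ⇒ 18

a_18 = 18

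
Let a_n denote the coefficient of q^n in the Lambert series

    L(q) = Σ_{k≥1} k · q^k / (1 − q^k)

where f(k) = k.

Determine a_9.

a_9 = 13

[q^9] f(1)=1,f(3)=3,f(9)=9 ⇒ 13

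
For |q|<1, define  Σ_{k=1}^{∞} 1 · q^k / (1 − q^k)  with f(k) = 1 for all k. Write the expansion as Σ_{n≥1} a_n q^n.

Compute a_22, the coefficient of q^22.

a_22 = 4

d|22:{1,2,11,22}  Σf=1+1+1+1=4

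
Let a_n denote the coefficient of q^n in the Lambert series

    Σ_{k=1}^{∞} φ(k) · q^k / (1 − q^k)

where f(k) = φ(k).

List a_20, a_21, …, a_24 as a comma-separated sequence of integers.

n=20: 20·1 10·2 5·4 4·5 2·10 1·20  φ→[8+4+4+2+1+1]=20
q^21  k|21↦φ(k): 21:12 7:6 3:2 1:1  a_21=21
d|22:{22,11,2,1}  Σφ=10+10+1+1=22
q^23  k|23↦φ(k): 23:22 1:1  a_23=23
n=24: 24·1 12·2 8·3 6·4 4·6 3·8 2·12 1·24  φ→[8+4+4+2+2+2+1+1]=24

20, 21, 22, 23, 24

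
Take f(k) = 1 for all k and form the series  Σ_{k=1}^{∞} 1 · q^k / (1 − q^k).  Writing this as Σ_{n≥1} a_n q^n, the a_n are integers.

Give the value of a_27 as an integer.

q^27  k|27↦f(k): 27:1 9:1 3:1 1:1  a_27=4

a_27 = 4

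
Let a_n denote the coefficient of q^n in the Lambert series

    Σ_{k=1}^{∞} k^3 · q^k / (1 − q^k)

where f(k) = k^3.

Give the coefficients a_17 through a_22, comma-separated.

4914, 6813, 6860, 9198, 9632, 11988

[q^17] f(1)=1,f(17)=4913 ⇒ 4914
q^18  k|18↦f(k): 1:1 2:8 3:27 6:216 9:729 18:5832  a_18=6813
n=19: 1·19 19·1  f→[1+6859]=6860
[q^20] f(20)=8000,f(10)=1000,f(5)=125,f(4)=64,f(2)=8,f(1)=1 ⇒ 9198
d|21:{21,7,3,1}  Σf=9261+343+27+1=9632
q^22  k|22↦f(k): 1:1 2:8 11:1331 22:10648  a_22=11988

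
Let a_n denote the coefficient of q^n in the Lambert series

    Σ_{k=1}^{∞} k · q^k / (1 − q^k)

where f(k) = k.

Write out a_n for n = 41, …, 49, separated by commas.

[q^41] f(1)=1,f(41)=41 ⇒ 42
q^42  k|42↦f(k): 42:42 21:21 14:14 7:7 6:6 3:3 2:2 1:1  a_42=96
[q^43] f(1)=1,f(43)=43 ⇒ 44
n=44: 44·1 22·2 11·4 4·11 2·22 1·44  f→[44+22+11+4+2+1]=84
q^45  k|45↦f(k): 45:45 15:15 9:9 5:5 3:3 1:1  a_45=78
q^46  k|46↦f(k): 46:46 23:23 2:2 1:1  a_46=72
n=47: 47·1 1·47  f→[47+1]=48
q^48  k|48↦f(k): 48:48 24:24 16:16 12:12 8:8 6:6 4:4 3:3 2:2 1:1  a_48=124
n=49: 1·49 7·7 49·1  f→[1+7+49]=57

42, 96, 44, 84, 78, 72, 48, 124, 57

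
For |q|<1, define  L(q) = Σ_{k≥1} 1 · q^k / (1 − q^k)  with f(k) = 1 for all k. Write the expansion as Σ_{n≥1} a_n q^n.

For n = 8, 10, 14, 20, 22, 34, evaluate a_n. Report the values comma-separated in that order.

[q^8] f(8)=1,f(4)=1,f(2)=1,f(1)=1 ⇒ 4
q^10  k|10↦f(k): 10:1 5:1 2:1 1:1  a_10=4
d|14:{1,2,7,14}  Σf=1+1+1+1=4
d|20:{1,2,4,5,10,20}  Σf=1+1+1+1+1+1=6
n=22: 1·22 2·11 11·2 22·1  f→[1+1+1+1]=4
n=34: 34·1 17·2 2·17 1·34  f→[1+1+1+1]=4

4, 4, 4, 6, 4, 4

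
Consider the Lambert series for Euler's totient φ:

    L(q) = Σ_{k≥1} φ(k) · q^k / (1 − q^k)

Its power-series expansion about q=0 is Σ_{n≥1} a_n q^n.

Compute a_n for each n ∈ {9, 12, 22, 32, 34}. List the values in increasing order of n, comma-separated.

d|9:{1,3,9}  Σφ=1+2+6=9
q^12  k|12↦φ(k): 1:1 2:1 3:2 4:2 6:2 12:4  a_12=12
[q^22] φ(1)=1,φ(2)=1,φ(11)=10,φ(22)=10 ⇒ 22
n=32: 32·1 16·2 8·4 4·8 2·16 1·32  φ→[16+8+4+2+1+1]=32
[q^34] φ(34)=16,φ(17)=16,φ(2)=1,φ(1)=1 ⇒ 34

9, 12, 22, 32, 34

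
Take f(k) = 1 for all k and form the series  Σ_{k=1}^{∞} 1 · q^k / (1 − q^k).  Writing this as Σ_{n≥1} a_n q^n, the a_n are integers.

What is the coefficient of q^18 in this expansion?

[q^18] f(18)=1,f(9)=1,f(6)=1,f(3)=1,f(2)=1,f(1)=1 ⇒ 6

a_18 = 6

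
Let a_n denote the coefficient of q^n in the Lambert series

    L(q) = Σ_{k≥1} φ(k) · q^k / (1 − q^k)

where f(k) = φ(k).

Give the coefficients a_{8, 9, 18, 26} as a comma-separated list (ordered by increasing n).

n=8: 8·1 4·2 2·4 1·8  φ→[4+2+1+1]=8
n=9: 1·9 3·3 9·1  φ→[1+2+6]=9
q^18  k|18↦φ(k): 1:1 2:1 3:2 6:2 9:6 18:6  a_18=18
n=26: 26·1 13·2 2·13 1·26  φ→[12+12+1+1]=26

8, 9, 18, 26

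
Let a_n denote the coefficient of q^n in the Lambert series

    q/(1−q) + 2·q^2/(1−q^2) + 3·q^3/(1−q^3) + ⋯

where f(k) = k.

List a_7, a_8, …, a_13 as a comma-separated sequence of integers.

8, 15, 13, 18, 12, 28, 14

n=7: 7·1 1·7  f→[7+1]=8
q^8  k|8↦f(k): 8:8 4:4 2:2 1:1  a_8=15
[q^9] f(9)=9,f(3)=3,f(1)=1 ⇒ 13
d|10:{10,5,2,1}  Σf=10+5+2+1=18
d|11:{1,11}  Σf=1+11=12
[q^12] f(1)=1,f(2)=2,f(3)=3,f(4)=4,f(6)=6,f(12)=12 ⇒ 28
[q^13] f(13)=13,f(1)=1 ⇒ 14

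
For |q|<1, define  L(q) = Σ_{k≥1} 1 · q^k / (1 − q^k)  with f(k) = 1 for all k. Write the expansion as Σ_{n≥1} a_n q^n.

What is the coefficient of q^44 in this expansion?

n=44: 1·44 2·22 4·11 11·4 22·2 44·1  f→[1+1+1+1+1+1]=6

a_44 = 6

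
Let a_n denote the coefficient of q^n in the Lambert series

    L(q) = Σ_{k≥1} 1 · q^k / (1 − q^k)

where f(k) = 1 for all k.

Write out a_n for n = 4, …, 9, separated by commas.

3, 2, 4, 2, 4, 3

[q^4] f(4)=1,f(2)=1,f(1)=1 ⇒ 3
n=5: 1·5 5·1  f→[1+1]=2
[q^6] f(1)=1,f(2)=1,f(3)=1,f(6)=1 ⇒ 4
d|7:{7,1}  Σf=1+1=2
d|8:{8,4,2,1}  Σf=1+1+1+1=4
n=9: 9·1 3·3 1·9  f→[1+1+1]=3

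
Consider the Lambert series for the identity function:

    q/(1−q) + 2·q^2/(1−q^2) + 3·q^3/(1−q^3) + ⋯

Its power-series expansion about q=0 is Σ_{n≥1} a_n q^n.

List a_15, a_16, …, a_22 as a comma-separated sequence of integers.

24, 31, 18, 39, 20, 42, 32, 36

q^15  k|15↦f(k): 15:15 5:5 3:3 1:1  a_15=24
n=16: 1·16 2·8 4·4 8·2 16·1  f→[1+2+4+8+16]=31
[q^17] f(17)=17,f(1)=1 ⇒ 18
[q^18] f(18)=18,f(9)=9,f(6)=6,f(3)=3,f(2)=2,f(1)=1 ⇒ 39
q^19  k|19↦f(k): 1:1 19:19  a_19=20
[q^20] f(1)=1,f(2)=2,f(4)=4,f(5)=5,f(10)=10,f(20)=20 ⇒ 42
[q^21] f(21)=21,f(7)=7,f(3)=3,f(1)=1 ⇒ 32
d|22:{1,2,11,22}  Σf=1+2+11+22=36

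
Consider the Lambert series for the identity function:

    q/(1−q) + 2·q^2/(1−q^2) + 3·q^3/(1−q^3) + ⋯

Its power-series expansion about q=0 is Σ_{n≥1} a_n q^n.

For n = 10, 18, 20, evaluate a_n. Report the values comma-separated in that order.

[q^10] f(10)=10,f(5)=5,f(2)=2,f(1)=1 ⇒ 18
n=18: 1·18 2·9 3·6 6·3 9·2 18·1  f→[1+2+3+6+9+18]=39
[q^20] f(20)=20,f(10)=10,f(5)=5,f(4)=4,f(2)=2,f(1)=1 ⇒ 42

18, 39, 42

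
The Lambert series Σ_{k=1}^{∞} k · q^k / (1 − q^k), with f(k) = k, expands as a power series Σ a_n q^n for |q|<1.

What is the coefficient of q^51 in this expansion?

a_51 = 72

n=51: 1·51 3·17 17·3 51·1  f→[1+3+17+51]=72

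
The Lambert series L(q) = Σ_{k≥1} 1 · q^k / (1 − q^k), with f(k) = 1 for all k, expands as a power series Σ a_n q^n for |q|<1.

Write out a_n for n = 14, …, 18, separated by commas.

4, 4, 5, 2, 6

q^14  k|14↦f(k): 1:1 2:1 7:1 14:1  a_14=4
n=15: 15·1 5·3 3·5 1·15  f→[1+1+1+1]=4
n=16: 16·1 8·2 4·4 2·8 1·16  f→[1+1+1+1+1]=5
[q^17] f(1)=1,f(17)=1 ⇒ 2
[q^18] f(1)=1,f(2)=1,f(3)=1,f(6)=1,f(9)=1,f(18)=1 ⇒ 6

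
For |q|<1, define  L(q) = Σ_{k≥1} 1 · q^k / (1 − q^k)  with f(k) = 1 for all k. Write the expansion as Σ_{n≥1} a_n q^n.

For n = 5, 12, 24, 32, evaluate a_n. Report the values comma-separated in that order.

[q^5] f(1)=1,f(5)=1 ⇒ 2
d|12:{12,6,4,3,2,1}  Σf=1+1+1+1+1+1=6
n=24: 24·1 12·2 8·3 6·4 4·6 3·8 2·12 1·24  f→[1+1+1+1+1+1+1+1]=8
d|32:{1,2,4,8,16,32}  Σf=1+1+1+1+1+1=6

2, 6, 8, 6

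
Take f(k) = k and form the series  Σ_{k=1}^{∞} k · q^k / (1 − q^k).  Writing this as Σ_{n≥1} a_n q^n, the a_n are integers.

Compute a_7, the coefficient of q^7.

a_7 = 8

[q^7] f(1)=1,f(7)=7 ⇒ 8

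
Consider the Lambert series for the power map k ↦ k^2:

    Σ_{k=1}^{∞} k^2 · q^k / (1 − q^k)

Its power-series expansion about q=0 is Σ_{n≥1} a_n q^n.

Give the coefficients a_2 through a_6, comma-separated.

n=2: 2·1 1·2  f→[4+1]=5
d|3:{3,1}  Σf=9+1=10
n=4: 1·4 2·2 4·1  f→[1+4+16]=21
d|5:{5,1}  Σf=25+1=26
n=6: 1·6 2·3 3·2 6·1  f→[1+4+9+36]=50

5, 10, 21, 26, 50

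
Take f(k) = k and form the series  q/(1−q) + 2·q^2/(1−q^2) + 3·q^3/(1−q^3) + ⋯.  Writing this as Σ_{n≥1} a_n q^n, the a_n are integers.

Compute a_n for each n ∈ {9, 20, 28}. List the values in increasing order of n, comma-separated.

13, 42, 56

q^9  k|9↦f(k): 9:9 3:3 1:1  a_9=13
d|20:{20,10,5,4,2,1}  Σf=20+10+5+4+2+1=42
q^28  k|28↦f(k): 28:28 14:14 7:7 4:4 2:2 1:1  a_28=56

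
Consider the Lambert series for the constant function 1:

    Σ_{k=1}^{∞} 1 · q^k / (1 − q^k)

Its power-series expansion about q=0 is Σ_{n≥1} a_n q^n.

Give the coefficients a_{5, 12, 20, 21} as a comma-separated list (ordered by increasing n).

d|5:{5,1}  Σf=1+1=2
[q^12] f(1)=1,f(2)=1,f(3)=1,f(4)=1,f(6)=1,f(12)=1 ⇒ 6
d|20:{20,10,5,4,2,1}  Σf=1+1+1+1+1+1=6
q^21  k|21↦f(k): 1:1 3:1 7:1 21:1  a_21=4

2, 6, 6, 4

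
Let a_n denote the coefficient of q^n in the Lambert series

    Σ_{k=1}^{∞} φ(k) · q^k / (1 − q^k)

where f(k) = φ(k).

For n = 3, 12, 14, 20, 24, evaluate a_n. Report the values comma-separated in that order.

d|3:{1,3}  Σφ=1+2=3
d|12:{12,6,4,3,2,1}  Σφ=4+2+2+2+1+1=12
q^14  k|14↦φ(k): 14:6 7:6 2:1 1:1  a_14=14
[q^20] φ(20)=8,φ(10)=4,φ(5)=4,φ(4)=2,φ(2)=1,φ(1)=1 ⇒ 20
q^24  k|24↦φ(k): 24:8 12:4 8:4 6:2 4:2 3:2 2:1 1:1  a_24=24

3, 12, 14, 20, 24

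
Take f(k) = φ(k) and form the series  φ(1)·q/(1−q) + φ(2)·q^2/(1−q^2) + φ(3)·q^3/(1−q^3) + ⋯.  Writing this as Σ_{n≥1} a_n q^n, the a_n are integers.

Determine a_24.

q^24  k|24↦φ(k): 24:8 12:4 8:4 6:2 4:2 3:2 2:1 1:1  a_24=24

a_24 = 24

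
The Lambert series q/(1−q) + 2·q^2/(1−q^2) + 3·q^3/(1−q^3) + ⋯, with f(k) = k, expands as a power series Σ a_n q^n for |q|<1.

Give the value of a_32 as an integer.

q^32  k|32↦f(k): 32:32 16:16 8:8 4:4 2:2 1:1  a_32=63

a_32 = 63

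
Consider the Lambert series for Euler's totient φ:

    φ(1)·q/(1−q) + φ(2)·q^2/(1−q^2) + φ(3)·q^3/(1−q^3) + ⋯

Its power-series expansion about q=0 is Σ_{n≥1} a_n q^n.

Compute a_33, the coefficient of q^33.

d|33:{33,11,3,1}  Σφ=20+10+2+1=33

a_33 = 33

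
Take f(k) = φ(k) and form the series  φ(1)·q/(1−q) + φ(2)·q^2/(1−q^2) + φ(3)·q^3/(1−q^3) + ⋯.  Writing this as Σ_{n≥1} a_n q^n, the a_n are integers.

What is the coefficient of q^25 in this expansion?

q^25  k|25↦φ(k): 25:20 5:4 1:1  a_25=25

a_25 = 25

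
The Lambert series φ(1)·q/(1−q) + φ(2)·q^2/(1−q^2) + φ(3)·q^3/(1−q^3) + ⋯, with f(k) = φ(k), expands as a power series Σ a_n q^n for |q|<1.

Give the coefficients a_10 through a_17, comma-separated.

[q^10] φ(10)=4,φ(5)=4,φ(2)=1,φ(1)=1 ⇒ 10
q^11  k|11↦φ(k): 11:10 1:1  a_11=11
d|12:{12,6,4,3,2,1}  Σφ=4+2+2+2+1+1=12
d|13:{1,13}  Σφ=1+12=13
d|14:{1,2,7,14}  Σφ=1+1+6+6=14
n=15: 1·15 3·5 5·3 15·1  φ→[1+2+4+8]=15
n=16: 16·1 8·2 4·4 2·8 1·16  φ→[8+4+2+1+1]=16
n=17: 17·1 1·17  φ→[16+1]=17

10, 11, 12, 13, 14, 15, 16, 17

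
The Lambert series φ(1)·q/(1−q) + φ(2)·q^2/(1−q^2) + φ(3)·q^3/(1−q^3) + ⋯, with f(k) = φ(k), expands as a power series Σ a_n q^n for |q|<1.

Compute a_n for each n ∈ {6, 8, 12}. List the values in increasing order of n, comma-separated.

n=6: 1·6 2·3 3·2 6·1  φ→[1+1+2+2]=6
n=8: 1·8 2·4 4·2 8·1  φ→[1+1+2+4]=8
n=12: 12·1 6·2 4·3 3·4 2·6 1·12  φ→[4+2+2+2+1+1]=12

6, 8, 12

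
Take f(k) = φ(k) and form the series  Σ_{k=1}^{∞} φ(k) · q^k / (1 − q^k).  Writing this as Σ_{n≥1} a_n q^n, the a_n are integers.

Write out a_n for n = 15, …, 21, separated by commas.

q^15  k|15↦φ(k): 1:1 3:2 5:4 15:8  a_15=15
[q^16] φ(16)=8,φ(8)=4,φ(4)=2,φ(2)=1,φ(1)=1 ⇒ 16
d|17:{17,1}  Σφ=16+1=17
[q^18] φ(1)=1,φ(2)=1,φ(3)=2,φ(6)=2,φ(9)=6,φ(18)=6 ⇒ 18
d|19:{1,19}  Σφ=1+18=19
d|20:{1,2,4,5,10,20}  Σφ=1+1+2+4+4+8=20
q^21  k|21↦φ(k): 1:1 3:2 7:6 21:12  a_21=21

15, 16, 17, 18, 19, 20, 21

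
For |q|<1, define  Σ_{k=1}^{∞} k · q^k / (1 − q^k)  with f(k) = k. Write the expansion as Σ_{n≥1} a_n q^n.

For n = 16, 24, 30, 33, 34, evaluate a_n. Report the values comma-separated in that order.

31, 60, 72, 48, 54

[q^16] f(1)=1,f(2)=2,f(4)=4,f(8)=8,f(16)=16 ⇒ 31
[q^24] f(24)=24,f(12)=12,f(8)=8,f(6)=6,f(4)=4,f(3)=3,f(2)=2,f(1)=1 ⇒ 60
[q^30] f(1)=1,f(2)=2,f(3)=3,f(5)=5,f(6)=6,f(10)=10,f(15)=15,f(30)=30 ⇒ 72
d|33:{33,11,3,1}  Σf=33+11+3+1=48
q^34  k|34↦f(k): 34:34 17:17 2:2 1:1  a_34=54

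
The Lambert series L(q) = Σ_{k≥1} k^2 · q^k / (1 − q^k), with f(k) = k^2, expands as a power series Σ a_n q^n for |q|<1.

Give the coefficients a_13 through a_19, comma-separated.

170, 250, 260, 341, 290, 455, 362

[q^13] f(1)=1,f(13)=169 ⇒ 170
q^14  k|14↦f(k): 1:1 2:4 7:49 14:196  a_14=250
q^15  k|15↦f(k): 1:1 3:9 5:25 15:225  a_15=260
d|16:{16,8,4,2,1}  Σf=256+64+16+4+1=341
n=17: 17·1 1·17  f→[289+1]=290
q^18  k|18↦f(k): 18:324 9:81 6:36 3:9 2:4 1:1  a_18=455
n=19: 19·1 1·19  f→[361+1]=362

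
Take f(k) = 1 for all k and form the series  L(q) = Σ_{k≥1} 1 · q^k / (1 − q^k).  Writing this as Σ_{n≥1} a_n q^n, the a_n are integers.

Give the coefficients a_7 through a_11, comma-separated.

d|7:{1,7}  Σf=1+1=2
d|8:{1,2,4,8}  Σf=1+1+1+1=4
q^9  k|9↦f(k): 9:1 3:1 1:1  a_9=3
[q^10] f(10)=1,f(5)=1,f(2)=1,f(1)=1 ⇒ 4
[q^11] f(1)=1,f(11)=1 ⇒ 2

2, 4, 3, 4, 2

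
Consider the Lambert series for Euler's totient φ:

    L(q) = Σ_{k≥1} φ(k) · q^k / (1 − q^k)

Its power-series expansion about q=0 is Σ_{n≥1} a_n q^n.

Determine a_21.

n=21: 21·1 7·3 3·7 1·21  φ→[12+6+2+1]=21

a_21 = 21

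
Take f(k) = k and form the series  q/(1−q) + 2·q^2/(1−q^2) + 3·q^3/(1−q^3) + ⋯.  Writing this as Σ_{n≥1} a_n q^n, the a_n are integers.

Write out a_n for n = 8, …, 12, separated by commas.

[q^8] f(8)=8,f(4)=4,f(2)=2,f(1)=1 ⇒ 15
n=9: 1·9 3·3 9·1  f→[1+3+9]=13
n=10: 1·10 2·5 5·2 10·1  f→[1+2+5+10]=18
n=11: 1·11 11·1  f→[1+11]=12
[q^12] f(12)=12,f(6)=6,f(4)=4,f(3)=3,f(2)=2,f(1)=1 ⇒ 28

15, 13, 18, 12, 28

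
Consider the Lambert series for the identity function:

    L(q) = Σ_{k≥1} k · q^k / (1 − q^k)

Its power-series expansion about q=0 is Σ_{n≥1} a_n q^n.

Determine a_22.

a_22 = 36

q^22  k|22↦f(k): 22:22 11:11 2:2 1:1  a_22=36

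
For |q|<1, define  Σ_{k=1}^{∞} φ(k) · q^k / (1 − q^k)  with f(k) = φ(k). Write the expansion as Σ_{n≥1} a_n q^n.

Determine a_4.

n=4: 4·1 2·2 1·4  φ→[2+1+1]=4

a_4 = 4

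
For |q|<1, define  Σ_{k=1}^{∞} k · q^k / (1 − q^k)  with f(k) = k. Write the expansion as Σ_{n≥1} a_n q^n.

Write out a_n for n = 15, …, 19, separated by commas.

d|15:{1,3,5,15}  Σf=1+3+5+15=24
n=16: 1·16 2·8 4·4 8·2 16·1  f→[1+2+4+8+16]=31
n=17: 1·17 17·1  f→[1+17]=18
n=18: 1·18 2·9 3·6 6·3 9·2 18·1  f→[1+2+3+6+9+18]=39
d|19:{19,1}  Σf=19+1=20

24, 31, 18, 39, 20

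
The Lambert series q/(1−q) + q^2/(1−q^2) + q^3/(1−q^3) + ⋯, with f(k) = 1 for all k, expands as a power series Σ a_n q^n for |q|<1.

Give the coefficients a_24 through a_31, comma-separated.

8, 3, 4, 4, 6, 2, 8, 2

[q^24] f(24)=1,f(12)=1,f(8)=1,f(6)=1,f(4)=1,f(3)=1,f(2)=1,f(1)=1 ⇒ 8
n=25: 25·1 5·5 1·25  f→[1+1+1]=3
d|26:{26,13,2,1}  Σf=1+1+1+1=4
[q^27] f(27)=1,f(9)=1,f(3)=1,f(1)=1 ⇒ 4
n=28: 28·1 14·2 7·4 4·7 2·14 1·28  f→[1+1+1+1+1+1]=6
n=29: 1·29 29·1  f→[1+1]=2
[q^30] f(30)=1,f(15)=1,f(10)=1,f(6)=1,f(5)=1,f(3)=1,f(2)=1,f(1)=1 ⇒ 8
[q^31] f(1)=1,f(31)=1 ⇒ 2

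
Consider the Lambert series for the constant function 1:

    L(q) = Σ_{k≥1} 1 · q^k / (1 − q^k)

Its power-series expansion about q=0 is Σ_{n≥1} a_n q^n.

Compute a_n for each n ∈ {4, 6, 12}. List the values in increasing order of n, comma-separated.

d|4:{1,2,4}  Σf=1+1+1=3
[q^6] f(1)=1,f(2)=1,f(3)=1,f(6)=1 ⇒ 4
d|12:{12,6,4,3,2,1}  Σf=1+1+1+1+1+1=6

3, 4, 6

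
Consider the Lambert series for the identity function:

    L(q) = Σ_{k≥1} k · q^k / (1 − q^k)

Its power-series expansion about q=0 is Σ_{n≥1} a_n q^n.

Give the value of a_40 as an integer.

n=40: 1·40 2·20 4·10 5·8 8·5 10·4 20·2 40·1  f→[1+2+4+5+8+10+20+40]=90

a_40 = 90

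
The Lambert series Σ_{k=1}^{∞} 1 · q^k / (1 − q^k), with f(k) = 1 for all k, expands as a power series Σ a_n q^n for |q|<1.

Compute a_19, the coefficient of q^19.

a_19 = 2

q^19  k|19↦f(k): 19:1 1:1  a_19=2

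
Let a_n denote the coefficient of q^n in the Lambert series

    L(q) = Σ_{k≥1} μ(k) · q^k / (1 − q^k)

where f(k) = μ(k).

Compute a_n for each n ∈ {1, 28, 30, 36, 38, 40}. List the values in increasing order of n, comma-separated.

n=1: 1·1  μ→[1]=1
d|28:{28,14,7,4,2,1}  Σμ=0+1+(-1)+0+(-1)+1=0
n=30: 1·30 2·15 3·10 5·6 6·5 10·3 15·2 30·1  μ→[1+(-1)+(-1)+(-1)+1+1+1+(-1)]=0
[q^36] μ(36)=0,μ(18)=0,μ(12)=0,μ(9)=0,μ(6)=1,μ(4)=0,μ(3)=-1,μ(2)=-1,μ(1)=1 ⇒ 0
[q^38] μ(1)=1,μ(2)=-1,μ(19)=-1,μ(38)=1 ⇒ 0
n=40: 40·1 20·2 10·4 8·5 5·8 4·10 2·20 1·40  μ→[0+0+1+0+(-1)+0+(-1)+1]=0

1, 0, 0, 0, 0, 0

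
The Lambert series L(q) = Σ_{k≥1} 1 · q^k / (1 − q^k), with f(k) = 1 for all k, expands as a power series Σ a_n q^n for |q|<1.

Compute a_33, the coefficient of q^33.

q^33  k|33↦f(k): 1:1 3:1 11:1 33:1  a_33=4

a_33 = 4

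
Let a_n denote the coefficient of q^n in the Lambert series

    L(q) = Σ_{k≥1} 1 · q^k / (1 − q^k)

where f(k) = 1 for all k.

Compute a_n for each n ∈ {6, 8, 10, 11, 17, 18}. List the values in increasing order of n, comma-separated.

d|6:{6,3,2,1}  Σf=1+1+1+1=4
d|8:{1,2,4,8}  Σf=1+1+1+1=4
[q^10] f(1)=1,f(2)=1,f(5)=1,f(10)=1 ⇒ 4
d|11:{11,1}  Σf=1+1=2
[q^17] f(17)=1,f(1)=1 ⇒ 2
q^18  k|18↦f(k): 1:1 2:1 3:1 6:1 9:1 18:1  a_18=6

4, 4, 4, 2, 2, 6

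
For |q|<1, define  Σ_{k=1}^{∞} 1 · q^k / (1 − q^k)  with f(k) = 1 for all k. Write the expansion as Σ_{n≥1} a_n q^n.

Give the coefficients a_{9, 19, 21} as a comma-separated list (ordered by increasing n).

3, 2, 4

q^9  k|9↦f(k): 9:1 3:1 1:1  a_9=3
q^19  k|19↦f(k): 19:1 1:1  a_19=2
q^21  k|21↦f(k): 21:1 7:1 3:1 1:1  a_21=4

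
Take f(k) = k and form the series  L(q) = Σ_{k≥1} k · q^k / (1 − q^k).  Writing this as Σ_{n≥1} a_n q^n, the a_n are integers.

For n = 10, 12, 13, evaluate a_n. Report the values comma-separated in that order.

18, 28, 14

[q^10] f(1)=1,f(2)=2,f(5)=5,f(10)=10 ⇒ 18
n=12: 1·12 2·6 3·4 4·3 6·2 12·1  f→[1+2+3+4+6+12]=28
[q^13] f(13)=13,f(1)=1 ⇒ 14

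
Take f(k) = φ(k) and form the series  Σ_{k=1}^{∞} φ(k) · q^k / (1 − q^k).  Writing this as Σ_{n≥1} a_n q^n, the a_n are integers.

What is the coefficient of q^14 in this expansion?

n=14: 14·1 7·2 2·7 1·14  φ→[6+6+1+1]=14

a_14 = 14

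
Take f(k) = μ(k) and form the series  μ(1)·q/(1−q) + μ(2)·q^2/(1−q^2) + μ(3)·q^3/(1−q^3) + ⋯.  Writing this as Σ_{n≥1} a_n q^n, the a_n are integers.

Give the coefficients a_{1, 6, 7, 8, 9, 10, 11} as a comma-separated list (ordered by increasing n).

1, 0, 0, 0, 0, 0, 0

d|1:{1}  Σμ=1=1
[q^6] μ(6)=1,μ(3)=-1,μ(2)=-1,μ(1)=1 ⇒ 0
n=7: 1·7 7·1  μ→[1+(-1)]=0
d|8:{1,2,4,8}  Σμ=1+(-1)+0+0=0
[q^9] μ(1)=1,μ(3)=-1,μ(9)=0 ⇒ 0
q^10  k|10↦μ(k): 1:1 2:-1 5:-1 10:1  a_10=0
q^11  k|11↦μ(k): 1:1 11:-1  a_11=0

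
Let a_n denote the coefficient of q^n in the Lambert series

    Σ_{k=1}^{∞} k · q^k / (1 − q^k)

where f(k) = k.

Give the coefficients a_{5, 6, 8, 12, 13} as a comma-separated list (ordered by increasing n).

n=5: 1·5 5·1  f→[1+5]=6
n=6: 1·6 2·3 3·2 6·1  f→[1+2+3+6]=12
q^8  k|8↦f(k): 1:1 2:2 4:4 8:8  a_8=15
n=12: 1·12 2·6 3·4 4·3 6·2 12·1  f→[1+2+3+4+6+12]=28
q^13  k|13↦f(k): 1:1 13:13  a_13=14

6, 12, 15, 28, 14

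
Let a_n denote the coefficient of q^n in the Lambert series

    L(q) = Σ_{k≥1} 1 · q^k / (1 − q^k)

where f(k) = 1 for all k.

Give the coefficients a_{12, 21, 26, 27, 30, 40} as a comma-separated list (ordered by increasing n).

q^12  k|12↦f(k): 12:1 6:1 4:1 3:1 2:1 1:1  a_12=6
q^21  k|21↦f(k): 1:1 3:1 7:1 21:1  a_21=4
q^26  k|26↦f(k): 26:1 13:1 2:1 1:1  a_26=4
q^27  k|27↦f(k): 27:1 9:1 3:1 1:1  a_27=4
[q^30] f(1)=1,f(2)=1,f(3)=1,f(5)=1,f(6)=1,f(10)=1,f(15)=1,f(30)=1 ⇒ 8
q^40  k|40↦f(k): 1:1 2:1 4:1 5:1 8:1 10:1 20:1 40:1  a_40=8

6, 4, 4, 4, 8, 8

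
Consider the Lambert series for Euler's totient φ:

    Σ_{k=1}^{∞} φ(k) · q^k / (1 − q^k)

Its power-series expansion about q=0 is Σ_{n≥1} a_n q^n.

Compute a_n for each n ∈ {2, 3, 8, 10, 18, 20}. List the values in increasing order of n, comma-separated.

n=2: 2·1 1·2  φ→[1+1]=2
d|3:{1,3}  Σφ=1+2=3
q^8  k|8↦φ(k): 1:1 2:1 4:2 8:4  a_8=8
[q^10] φ(1)=1,φ(2)=1,φ(5)=4,φ(10)=4 ⇒ 10
q^18  k|18↦φ(k): 18:6 9:6 6:2 3:2 2:1 1:1  a_18=18
n=20: 1·20 2·10 4·5 5·4 10·2 20·1  φ→[1+1+2+4+4+8]=20

2, 3, 8, 10, 18, 20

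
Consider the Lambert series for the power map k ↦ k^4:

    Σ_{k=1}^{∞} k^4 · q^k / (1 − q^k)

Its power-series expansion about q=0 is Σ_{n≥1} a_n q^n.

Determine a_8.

[q^8] f(1)=1,f(2)=16,f(4)=256,f(8)=4096 ⇒ 4369

a_8 = 4369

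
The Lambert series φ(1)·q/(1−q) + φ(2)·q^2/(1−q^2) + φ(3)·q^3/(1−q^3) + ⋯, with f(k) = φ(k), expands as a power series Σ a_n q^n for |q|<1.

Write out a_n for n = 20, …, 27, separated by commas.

q^20  k|20↦φ(k): 20:8 10:4 5:4 4:2 2:1 1:1  a_20=20
d|21:{1,3,7,21}  Σφ=1+2+6+12=21
n=22: 22·1 11·2 2·11 1·22  φ→[10+10+1+1]=22
[q^23] φ(1)=1,φ(23)=22 ⇒ 23
d|24:{24,12,8,6,4,3,2,1}  Σφ=8+4+4+2+2+2+1+1=24
[q^25] φ(25)=20,φ(5)=4,φ(1)=1 ⇒ 25
n=26: 26·1 13·2 2·13 1·26  φ→[12+12+1+1]=26
n=27: 27·1 9·3 3·9 1·27  φ→[18+6+2+1]=27

20, 21, 22, 23, 24, 25, 26, 27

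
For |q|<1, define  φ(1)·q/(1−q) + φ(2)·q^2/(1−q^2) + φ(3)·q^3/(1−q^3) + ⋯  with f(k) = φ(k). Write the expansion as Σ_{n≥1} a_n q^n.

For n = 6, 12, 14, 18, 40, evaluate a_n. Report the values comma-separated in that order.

q^6  k|6↦φ(k): 6:2 3:2 2:1 1:1  a_6=6
q^12  k|12↦φ(k): 12:4 6:2 4:2 3:2 2:1 1:1  a_12=12
[q^14] φ(14)=6,φ(7)=6,φ(2)=1,φ(1)=1 ⇒ 14
d|18:{18,9,6,3,2,1}  Σφ=6+6+2+2+1+1=18
n=40: 40·1 20·2 10·4 8·5 5·8 4·10 2·20 1·40  φ→[16+8+4+4+4+2+1+1]=40

6, 12, 14, 18, 40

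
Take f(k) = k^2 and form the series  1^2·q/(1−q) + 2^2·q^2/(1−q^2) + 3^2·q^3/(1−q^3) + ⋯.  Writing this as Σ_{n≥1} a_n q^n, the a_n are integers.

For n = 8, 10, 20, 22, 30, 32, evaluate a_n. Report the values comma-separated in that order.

q^8  k|8↦f(k): 1:1 2:4 4:16 8:64  a_8=85
[q^10] f(1)=1,f(2)=4,f(5)=25,f(10)=100 ⇒ 130
d|20:{20,10,5,4,2,1}  Σf=400+100+25+16+4+1=546
d|22:{1,2,11,22}  Σf=1+4+121+484=610
q^30  k|30↦f(k): 1:1 2:4 3:9 5:25 6:36 10:100 15:225 30:900  a_30=1300
[q^32] f(32)=1024,f(16)=256,f(8)=64,f(4)=16,f(2)=4,f(1)=1 ⇒ 1365

85, 130, 546, 610, 1300, 1365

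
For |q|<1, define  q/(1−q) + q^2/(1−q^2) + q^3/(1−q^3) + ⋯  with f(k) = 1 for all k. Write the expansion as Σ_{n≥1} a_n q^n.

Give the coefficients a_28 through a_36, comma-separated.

6, 2, 8, 2, 6, 4, 4, 4, 9

[q^28] f(28)=1,f(14)=1,f(7)=1,f(4)=1,f(2)=1,f(1)=1 ⇒ 6
n=29: 29·1 1·29  f→[1+1]=2
[q^30] f(30)=1,f(15)=1,f(10)=1,f(6)=1,f(5)=1,f(3)=1,f(2)=1,f(1)=1 ⇒ 8
n=31: 31·1 1·31  f→[1+1]=2
d|32:{1,2,4,8,16,32}  Σf=1+1+1+1+1+1=6
q^33  k|33↦f(k): 1:1 3:1 11:1 33:1  a_33=4
q^34  k|34↦f(k): 34:1 17:1 2:1 1:1  a_34=4
q^35  k|35↦f(k): 1:1 5:1 7:1 35:1  a_35=4
[q^36] f(1)=1,f(2)=1,f(3)=1,f(4)=1,f(6)=1,f(9)=1,f(12)=1,f(18)=1,f(36)=1 ⇒ 9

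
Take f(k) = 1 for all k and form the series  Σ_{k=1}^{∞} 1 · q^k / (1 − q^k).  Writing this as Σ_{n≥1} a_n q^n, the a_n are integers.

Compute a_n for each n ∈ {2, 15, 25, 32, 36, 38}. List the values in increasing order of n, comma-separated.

2, 4, 3, 6, 9, 4

n=2: 2·1 1·2  f→[1+1]=2
[q^15] f(1)=1,f(3)=1,f(5)=1,f(15)=1 ⇒ 4
[q^25] f(25)=1,f(5)=1,f(1)=1 ⇒ 3
q^32  k|32↦f(k): 1:1 2:1 4:1 8:1 16:1 32:1  a_32=6
n=36: 1·36 2·18 3·12 4·9 6·6 9·4 12·3 18·2 36·1  f→[1+1+1+1+1+1+1+1+1]=9
q^38  k|38↦f(k): 38:1 19:1 2:1 1:1  a_38=4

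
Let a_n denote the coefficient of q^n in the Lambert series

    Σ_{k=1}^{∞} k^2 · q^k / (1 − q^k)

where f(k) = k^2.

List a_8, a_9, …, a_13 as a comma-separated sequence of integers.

n=8: 8·1 4·2 2·4 1·8  f→[64+16+4+1]=85
d|9:{1,3,9}  Σf=1+9+81=91
d|10:{10,5,2,1}  Σf=100+25+4+1=130
q^11  k|11↦f(k): 11:121 1:1  a_11=122
[q^12] f(1)=1,f(2)=4,f(3)=9,f(4)=16,f(6)=36,f(12)=144 ⇒ 210
n=13: 1·13 13·1  f→[1+169]=170

85, 91, 130, 122, 210, 170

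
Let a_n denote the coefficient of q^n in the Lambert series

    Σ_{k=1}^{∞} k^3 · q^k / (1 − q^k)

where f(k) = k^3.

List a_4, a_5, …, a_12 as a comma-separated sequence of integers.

[q^4] f(1)=1,f(2)=8,f(4)=64 ⇒ 73
n=5: 1·5 5·1  f→[1+125]=126
[q^6] f(1)=1,f(2)=8,f(3)=27,f(6)=216 ⇒ 252
[q^7] f(7)=343,f(1)=1 ⇒ 344
[q^8] f(8)=512,f(4)=64,f(2)=8,f(1)=1 ⇒ 585
n=9: 1·9 3·3 9·1  f→[1+27+729]=757
q^10  k|10↦f(k): 10:1000 5:125 2:8 1:1  a_10=1134
[q^11] f(11)=1331,f(1)=1 ⇒ 1332
[q^12] f(12)=1728,f(6)=216,f(4)=64,f(3)=27,f(2)=8,f(1)=1 ⇒ 2044

73, 126, 252, 344, 585, 757, 1134, 1332, 2044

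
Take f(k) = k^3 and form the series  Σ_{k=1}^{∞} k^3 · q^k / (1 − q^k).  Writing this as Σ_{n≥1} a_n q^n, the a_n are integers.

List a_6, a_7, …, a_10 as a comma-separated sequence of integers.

252, 344, 585, 757, 1134

d|6:{1,2,3,6}  Σf=1+8+27+216=252
d|7:{1,7}  Σf=1+343=344
d|8:{8,4,2,1}  Σf=512+64+8+1=585
q^9  k|9↦f(k): 1:1 3:27 9:729  a_9=757
[q^10] f(10)=1000,f(5)=125,f(2)=8,f(1)=1 ⇒ 1134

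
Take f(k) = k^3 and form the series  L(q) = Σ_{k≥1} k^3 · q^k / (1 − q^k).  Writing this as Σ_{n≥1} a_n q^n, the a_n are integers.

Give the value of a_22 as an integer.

[q^22] f(22)=10648,f(11)=1331,f(2)=8,f(1)=1 ⇒ 11988

a_22 = 11988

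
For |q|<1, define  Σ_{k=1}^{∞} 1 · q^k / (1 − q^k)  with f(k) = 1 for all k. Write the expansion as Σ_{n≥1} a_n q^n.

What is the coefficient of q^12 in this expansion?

a_12 = 6

[q^12] f(1)=1,f(2)=1,f(3)=1,f(4)=1,f(6)=1,f(12)=1 ⇒ 6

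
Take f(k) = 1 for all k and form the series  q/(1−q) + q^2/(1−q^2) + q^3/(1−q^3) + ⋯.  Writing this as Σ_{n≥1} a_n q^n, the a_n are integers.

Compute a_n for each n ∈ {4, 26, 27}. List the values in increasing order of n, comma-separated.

3, 4, 4

q^4  k|4↦f(k): 4:1 2:1 1:1  a_4=3
d|26:{1,2,13,26}  Σf=1+1+1+1=4
d|27:{27,9,3,1}  Σf=1+1+1+1=4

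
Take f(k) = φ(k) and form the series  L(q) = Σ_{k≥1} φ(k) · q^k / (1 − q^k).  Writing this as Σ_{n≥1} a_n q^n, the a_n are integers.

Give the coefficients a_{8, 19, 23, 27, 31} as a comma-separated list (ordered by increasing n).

d|8:{1,2,4,8}  Σφ=1+1+2+4=8
d|19:{19,1}  Σφ=18+1=19
d|23:{23,1}  Σφ=22+1=23
[q^27] φ(27)=18,φ(9)=6,φ(3)=2,φ(1)=1 ⇒ 27
q^31  k|31↦φ(k): 31:30 1:1  a_31=31

8, 19, 23, 27, 31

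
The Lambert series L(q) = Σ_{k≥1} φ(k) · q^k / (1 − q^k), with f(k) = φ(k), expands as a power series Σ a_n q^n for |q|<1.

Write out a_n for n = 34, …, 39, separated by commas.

d|34:{1,2,17,34}  Σφ=1+1+16+16=34
q^35  k|35↦φ(k): 35:24 7:6 5:4 1:1  a_35=35
[q^36] φ(1)=1,φ(2)=1,φ(3)=2,φ(4)=2,φ(6)=2,φ(9)=6,φ(12)=4,φ(18)=6,φ(36)=12 ⇒ 36
d|37:{1,37}  Σφ=1+36=37
n=38: 1·38 2·19 19·2 38·1  φ→[1+1+18+18]=38
[q^39] φ(39)=24,φ(13)=12,φ(3)=2,φ(1)=1 ⇒ 39

34, 35, 36, 37, 38, 39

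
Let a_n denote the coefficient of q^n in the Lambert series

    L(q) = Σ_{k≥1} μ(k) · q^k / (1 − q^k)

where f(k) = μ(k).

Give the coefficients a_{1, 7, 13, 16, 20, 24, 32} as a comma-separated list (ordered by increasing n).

n=1: 1·1  μ→[1]=1
d|7:{1,7}  Σμ=1+(-1)=0
d|13:{1,13}  Σμ=1+(-1)=0
q^16  k|16↦μ(k): 1:1 2:-1 4:0 8:0 16:0  a_16=0
q^20  k|20↦μ(k): 20:0 10:1 5:-1 4:0 2:-1 1:1  a_20=0
[q^24] μ(1)=1,μ(2)=-1,μ(3)=-1,μ(4)=0,μ(6)=1,μ(8)=0,μ(12)=0,μ(24)=0 ⇒ 0
q^32  k|32↦μ(k): 1:1 2:-1 4:0 8:0 16:0 32:0  a_32=0

1, 0, 0, 0, 0, 0, 0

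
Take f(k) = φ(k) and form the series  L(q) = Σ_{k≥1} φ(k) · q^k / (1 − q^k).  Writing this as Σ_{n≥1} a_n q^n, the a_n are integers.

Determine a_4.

d|4:{4,2,1}  Σφ=2+1+1=4

a_4 = 4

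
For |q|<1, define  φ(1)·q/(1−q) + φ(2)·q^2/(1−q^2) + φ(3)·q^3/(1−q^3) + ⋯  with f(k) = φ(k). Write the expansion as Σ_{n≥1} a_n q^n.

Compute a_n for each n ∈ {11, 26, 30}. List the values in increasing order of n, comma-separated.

q^11  k|11↦φ(k): 1:1 11:10  a_11=11
d|26:{26,13,2,1}  Σφ=12+12+1+1=26
q^30  k|30↦φ(k): 1:1 2:1 3:2 5:4 6:2 10:4 15:8 30:8  a_30=30

11, 26, 30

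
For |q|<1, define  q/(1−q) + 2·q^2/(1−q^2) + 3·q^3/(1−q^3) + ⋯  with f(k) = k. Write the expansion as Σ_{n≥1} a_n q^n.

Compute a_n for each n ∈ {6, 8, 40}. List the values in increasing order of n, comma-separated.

12, 15, 90

q^6  k|6↦f(k): 1:1 2:2 3:3 6:6  a_6=12
d|8:{8,4,2,1}  Σf=8+4+2+1=15
n=40: 40·1 20·2 10·4 8·5 5·8 4·10 2·20 1·40  f→[40+20+10+8+5+4+2+1]=90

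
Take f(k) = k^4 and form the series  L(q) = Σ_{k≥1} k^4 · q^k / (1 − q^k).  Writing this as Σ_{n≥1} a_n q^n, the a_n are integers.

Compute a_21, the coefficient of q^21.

d|21:{21,7,3,1}  Σf=194481+2401+81+1=196964

a_21 = 196964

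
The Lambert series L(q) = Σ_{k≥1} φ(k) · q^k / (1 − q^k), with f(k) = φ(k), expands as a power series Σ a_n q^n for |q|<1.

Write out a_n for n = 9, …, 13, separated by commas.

d|9:{9,3,1}  Σφ=6+2+1=9
n=10: 1·10 2·5 5·2 10·1  φ→[1+1+4+4]=10
d|11:{11,1}  Σφ=10+1=11
n=12: 1·12 2·6 3·4 4·3 6·2 12·1  φ→[1+1+2+2+2+4]=12
n=13: 13·1 1·13  φ→[12+1]=13

9, 10, 11, 12, 13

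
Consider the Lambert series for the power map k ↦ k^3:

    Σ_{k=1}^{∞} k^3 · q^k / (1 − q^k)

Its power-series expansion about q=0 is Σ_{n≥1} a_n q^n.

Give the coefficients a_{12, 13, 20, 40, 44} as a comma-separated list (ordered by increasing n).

2044, 2198, 9198, 73710, 97236

d|12:{12,6,4,3,2,1}  Σf=1728+216+64+27+8+1=2044
[q^13] f(13)=2197,f(1)=1 ⇒ 2198
d|20:{1,2,4,5,10,20}  Σf=1+8+64+125+1000+8000=9198
q^40  k|40↦f(k): 40:64000 20:8000 10:1000 8:512 5:125 4:64 2:8 1:1  a_40=73710
n=44: 1·44 2·22 4·11 11·4 22·2 44·1  f→[1+8+64+1331+10648+85184]=97236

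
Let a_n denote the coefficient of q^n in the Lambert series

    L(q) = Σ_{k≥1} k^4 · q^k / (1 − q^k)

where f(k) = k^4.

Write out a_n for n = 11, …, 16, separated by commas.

[q^11] f(1)=1,f(11)=14641 ⇒ 14642
q^12  k|12↦f(k): 1:1 2:16 3:81 4:256 6:1296 12:20736  a_12=22386
n=13: 13·1 1·13  f→[28561+1]=28562
q^14  k|14↦f(k): 14:38416 7:2401 2:16 1:1  a_14=40834
q^15  k|15↦f(k): 1:1 3:81 5:625 15:50625  a_15=51332
[q^16] f(1)=1,f(2)=16,f(4)=256,f(8)=4096,f(16)=65536 ⇒ 69905

14642, 22386, 28562, 40834, 51332, 69905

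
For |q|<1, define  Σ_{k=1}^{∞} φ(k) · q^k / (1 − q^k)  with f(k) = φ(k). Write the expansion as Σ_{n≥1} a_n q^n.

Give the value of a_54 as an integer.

d|54:{54,27,18,9,6,3,2,1}  Σφ=18+18+6+6+2+2+1+1=54

a_54 = 54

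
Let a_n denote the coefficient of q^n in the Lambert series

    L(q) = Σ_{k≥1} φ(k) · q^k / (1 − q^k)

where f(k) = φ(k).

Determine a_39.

[q^39] φ(39)=24,φ(13)=12,φ(3)=2,φ(1)=1 ⇒ 39

a_39 = 39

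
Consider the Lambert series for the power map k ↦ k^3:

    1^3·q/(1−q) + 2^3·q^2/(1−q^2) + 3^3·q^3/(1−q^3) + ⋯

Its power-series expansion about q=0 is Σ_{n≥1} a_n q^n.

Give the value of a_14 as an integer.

d|14:{1,2,7,14}  Σf=1+8+343+2744=3096

a_14 = 3096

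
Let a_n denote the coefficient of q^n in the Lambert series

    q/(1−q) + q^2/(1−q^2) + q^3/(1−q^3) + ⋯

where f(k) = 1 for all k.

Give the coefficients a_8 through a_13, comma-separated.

n=8: 8·1 4·2 2·4 1·8  f→[1+1+1+1]=4
d|9:{1,3,9}  Σf=1+1+1=3
n=10: 10·1 5·2 2·5 1·10  f→[1+1+1+1]=4
[q^11] f(11)=1,f(1)=1 ⇒ 2
[q^12] f(1)=1,f(2)=1,f(3)=1,f(4)=1,f(6)=1,f(12)=1 ⇒ 6
[q^13] f(1)=1,f(13)=1 ⇒ 2

4, 3, 4, 2, 6, 2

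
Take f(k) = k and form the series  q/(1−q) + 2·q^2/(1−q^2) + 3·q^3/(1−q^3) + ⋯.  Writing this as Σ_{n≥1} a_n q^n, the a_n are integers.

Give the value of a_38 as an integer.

d|38:{1,2,19,38}  Σf=1+2+19+38=60

a_38 = 60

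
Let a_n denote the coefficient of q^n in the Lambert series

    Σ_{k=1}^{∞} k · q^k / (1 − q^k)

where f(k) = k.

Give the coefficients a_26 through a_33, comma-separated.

42, 40, 56, 30, 72, 32, 63, 48

d|26:{1,2,13,26}  Σf=1+2+13+26=42
[q^27] f(27)=27,f(9)=9,f(3)=3,f(1)=1 ⇒ 40
q^28  k|28↦f(k): 28:28 14:14 7:7 4:4 2:2 1:1  a_28=56
[q^29] f(29)=29,f(1)=1 ⇒ 30
[q^30] f(30)=30,f(15)=15,f(10)=10,f(6)=6,f(5)=5,f(3)=3,f(2)=2,f(1)=1 ⇒ 72
q^31  k|31↦f(k): 1:1 31:31  a_31=32
n=32: 1·32 2·16 4·8 8·4 16·2 32·1  f→[1+2+4+8+16+32]=63
q^33  k|33↦f(k): 1:1 3:3 11:11 33:33  a_33=48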